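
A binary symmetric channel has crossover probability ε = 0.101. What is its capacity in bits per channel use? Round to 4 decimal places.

0.5278 bits

Binary symmetric channel: C = 1 − h₂(ε) where h₂ is the binary entropy function.
h₂(0.101) = −0.101·log₂0.101 − 0.899·log₂0.899 = 0.4722.
C = 1 − 0.4722 = 0.5278 bits per channel use.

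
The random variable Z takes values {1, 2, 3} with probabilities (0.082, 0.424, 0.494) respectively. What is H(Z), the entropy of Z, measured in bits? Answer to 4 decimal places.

1.3233 bits

H(Z) = −Σ p·log₂ p.
  −(0.082)·log₂(0.082) = 0.29588
  −(0.424)·log₂(0.424) = 0.52485
  −(0.494)·log₂(0.494) = 0.50260
Sum: 0.29588 + 0.52485 + 0.50260 = 1.3233 bits.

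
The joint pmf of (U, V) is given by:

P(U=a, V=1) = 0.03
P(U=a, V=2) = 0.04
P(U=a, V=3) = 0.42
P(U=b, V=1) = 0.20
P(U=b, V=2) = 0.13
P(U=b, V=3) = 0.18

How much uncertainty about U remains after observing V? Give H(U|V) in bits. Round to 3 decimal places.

0.791 bits

Marginals: p(U) = (0.4900, 0.5100), p(V) = (0.2300, 0.1700, 0.6000).
H(U|V) = Σ p(V) · H(U|V=·).
  V=1: p=0.2300, H(U|V=1) = 0.5586
  V=2: p=0.1700, H(U|V=2) = 0.7871
  V=3: p=0.6000, H(U|V=3) = 0.8813
Weighted sum = 0.791 bits.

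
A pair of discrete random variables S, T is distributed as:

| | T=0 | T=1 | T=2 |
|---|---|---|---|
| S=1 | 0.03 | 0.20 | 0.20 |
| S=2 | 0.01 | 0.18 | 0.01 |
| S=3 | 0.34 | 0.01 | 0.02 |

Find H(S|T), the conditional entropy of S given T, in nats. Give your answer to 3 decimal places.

0.568 nats

Chain rule: H(S|T) = H(S,T) − H(T).
Marginals: p(S) = (0.4300, 0.2000, 0.3700), p(T) = (0.3800, 0.3900, 0.2300).
H(S,T) = 1.6408 nats; H(T) = 1.0729 nats.
H(S|T) = 1.6408 − 1.0729 = 0.568 nats.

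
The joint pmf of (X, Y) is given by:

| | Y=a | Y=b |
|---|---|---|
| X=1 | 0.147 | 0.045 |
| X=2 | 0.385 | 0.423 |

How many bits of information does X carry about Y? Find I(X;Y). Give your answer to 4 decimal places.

Marginals: p(X) = (0.1920, 0.8080), p(Y) = (0.5320, 0.4680).
I(X;Y) = Σ p(x,y)·log₂[p(x,y)/(p(x)p(y))].
  (1,a): 0.147·log₂(1.4391) = 0.07721
  (1,b): 0.045·log₂(0.5008) = -0.04490
  (2,a): 0.385·log₂(0.8956) = -0.06121
  (2,b): 0.423·log₂(1.1186) = 0.06841
Sum = 0.0395 bits.

0.0395 bits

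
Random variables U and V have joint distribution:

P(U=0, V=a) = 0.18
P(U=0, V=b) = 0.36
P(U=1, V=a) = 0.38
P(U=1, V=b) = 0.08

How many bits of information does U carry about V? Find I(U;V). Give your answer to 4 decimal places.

0.1871 bits

Marginals: p(U) = (0.5400, 0.4600), p(V) = (0.5600, 0.4400).
I(U;V) = Σ p(x,y)·log₂[p(x,y)/(p(x)p(y))].
  (0,a): 0.18·log₂(0.5952) = -0.13472
  (0,b): 0.36·log₂(1.5152) = 0.21581
  (1,a): 0.38·log₂(1.4752) = 0.21313
  (1,b): 0.08·log₂(0.3953) = -0.10713
Sum = 0.1871 bits.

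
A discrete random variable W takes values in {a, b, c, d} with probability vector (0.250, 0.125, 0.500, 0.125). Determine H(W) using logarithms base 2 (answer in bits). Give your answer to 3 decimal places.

1.750 bits

H(W) = −Σ p·log₂ p.
  −(0.250)·log₂(0.250) = 0.5000
  −(0.125)·log₂(0.125) = 0.3750
  −(0.500)·log₂(0.500) = 0.5000
  −(0.125)·log₂(0.125) = 0.3750
Sum: 0.5000 + 0.3750 + 0.5000 + 0.3750 = 1.750 bits.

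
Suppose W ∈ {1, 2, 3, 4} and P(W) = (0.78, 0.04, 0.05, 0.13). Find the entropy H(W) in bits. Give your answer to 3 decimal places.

H(W) = −Σ p·log₂ p.
  −(0.78)·log₂(0.78) = 0.2796
  −(0.04)·log₂(0.04) = 0.1858
  −(0.05)·log₂(0.05) = 0.2161
  −(0.13)·log₂(0.13) = 0.3826
Sum: 0.2796 + 0.1858 + 0.2161 + 0.3826 = 1.064 bits.

1.064 bits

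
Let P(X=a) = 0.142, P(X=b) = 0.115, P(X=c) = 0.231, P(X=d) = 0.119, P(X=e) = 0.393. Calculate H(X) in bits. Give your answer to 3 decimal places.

2.142 bits

H(X) = −Σ p·log₂ p.
  −(0.142)·log₂(0.142) = 0.3999
  −(0.115)·log₂(0.115) = 0.3588
  −(0.231)·log₂(0.231) = 0.4883
  −(0.119)·log₂(0.119) = 0.3654
  −(0.393)·log₂(0.393) = 0.5295
Sum: 0.3999 + 0.3588 + 0.4883 + 0.3654 + 0.5295 = 2.142 bits.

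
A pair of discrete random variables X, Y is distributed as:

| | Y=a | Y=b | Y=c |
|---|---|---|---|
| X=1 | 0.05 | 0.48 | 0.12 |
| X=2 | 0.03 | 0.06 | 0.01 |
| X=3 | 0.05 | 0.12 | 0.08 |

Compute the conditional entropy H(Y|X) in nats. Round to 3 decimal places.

Marginals: p(X) = (0.6500, 0.1000, 0.2500), p(Y) = (0.1300, 0.6600, 0.2100).
H(Y|X) = Σ p(X) · H(Y|X=·).
  X=1: p=0.6500, H(Y|X=1) = 0.7331
  X=2: p=0.1000, H(Y|X=2) = 0.8979
  X=3: p=0.2500, H(Y|X=3) = 1.0388
Weighted sum = 0.826 nats.

0.826 nats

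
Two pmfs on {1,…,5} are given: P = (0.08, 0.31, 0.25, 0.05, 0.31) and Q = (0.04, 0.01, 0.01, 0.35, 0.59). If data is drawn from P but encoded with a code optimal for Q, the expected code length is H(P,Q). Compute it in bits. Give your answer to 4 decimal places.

4.4038 bits

H(P,Q) = −Σ p·log₂ q.
  −0.08·log₂(0.04) = 0.37151
  −0.31·log₂(0.01) = 2.05960
  −0.25·log₂(0.01) = 1.66096
  −0.05·log₂(0.35) = 0.07573
  −0.31·log₂(0.59) = 0.23598
H(P,Q) = 4.4038 bits.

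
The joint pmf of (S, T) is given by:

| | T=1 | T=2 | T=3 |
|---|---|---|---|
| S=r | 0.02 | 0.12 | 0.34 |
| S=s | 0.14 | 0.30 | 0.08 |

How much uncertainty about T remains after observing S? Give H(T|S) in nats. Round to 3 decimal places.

Chain rule: H(T|S) = H(S,T) − H(S).
Marginals: p(S) = (0.4800, 0.5200), p(T) = (0.1600, 0.4200, 0.4200).
H(S,T) = 1.5380 nats; H(S) = 0.6923 nats.
H(T|S) = 1.5380 − 0.6923 = 0.846 nats.

0.846 nats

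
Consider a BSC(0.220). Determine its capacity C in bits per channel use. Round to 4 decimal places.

0.2398 bits

Binary symmetric channel: C = 1 − h₂(ε) where h₂ is the binary entropy function.
h₂(0.220) = −0.220·log₂0.220 − 0.780·log₂0.780 = 0.7602.
C = 1 − 0.7602 = 0.2398 bits per channel use.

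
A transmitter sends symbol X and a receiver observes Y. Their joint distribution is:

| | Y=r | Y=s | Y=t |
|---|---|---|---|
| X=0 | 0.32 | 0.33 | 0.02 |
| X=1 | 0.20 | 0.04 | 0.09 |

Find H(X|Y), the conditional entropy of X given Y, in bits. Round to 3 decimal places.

0.758 bits

Chain rule: H(X|Y) = H(X,Y) − H(Y).
Marginals: p(X) = (0.6700, 0.3300), p(Y) = (0.5200, 0.3700, 0.1100).
H(X,Y) = 2.1295 bits; H(Y) = 1.3716 bits.
H(X|Y) = 2.1295 − 1.3716 = 0.758 bits.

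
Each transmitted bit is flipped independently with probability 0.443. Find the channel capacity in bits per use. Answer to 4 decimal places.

Binary symmetric channel: C = 1 − h₂(ε) where h₂ is the binary entropy function.
h₂(0.443) = −0.443·log₂0.443 − 0.557·log₂0.557 = 0.9906.
C = 1 − 0.9906 = 0.0094 bits per channel use.

0.0094 bits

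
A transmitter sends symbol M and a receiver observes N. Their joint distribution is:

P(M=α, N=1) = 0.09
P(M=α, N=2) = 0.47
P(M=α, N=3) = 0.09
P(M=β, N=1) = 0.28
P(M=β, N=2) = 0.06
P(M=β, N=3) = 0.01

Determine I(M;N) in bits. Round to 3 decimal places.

0.321 bits

Marginals: p(M) = (0.6500, 0.3500), p(N) = (0.3700, 0.5300, 0.1000).
I(M;N) = Σ p(x,y)·log₂[p(x,y)/(p(x)p(y))].
  (α,1): 0.09·log₂(0.3742) = -0.1276
  (α,2): 0.47·log₂(1.3643) = 0.2106
  (α,3): 0.09·log₂(1.3846) = 0.0423
  (β,1): 0.28·log₂(2.1622) = 0.3115
  (β,2): 0.06·log₂(0.3235) = -0.0977
  (β,3): 0.01·log₂(0.2857) = -0.0181
Sum = 0.321 bits.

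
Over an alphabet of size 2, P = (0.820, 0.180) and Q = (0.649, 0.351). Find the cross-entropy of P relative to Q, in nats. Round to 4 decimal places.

0.5430 nats

H(P,Q) = −Σ p·ln q.
  −0.820·ln(0.649) = 0.35450
  −0.180·ln(0.351) = 0.18845
H(P,Q) = 0.5430 nats.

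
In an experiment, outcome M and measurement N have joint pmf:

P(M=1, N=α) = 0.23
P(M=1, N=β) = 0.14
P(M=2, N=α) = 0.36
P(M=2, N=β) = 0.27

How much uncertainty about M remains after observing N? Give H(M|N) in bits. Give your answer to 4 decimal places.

Marginals: p(M) = (0.3700, 0.6300), p(N) = (0.5900, 0.4100).
H(M|N) = Σ p(N) · H(M|N=·).
  N=α: p=0.5900, H(M|N=α) = 0.9647
  N=β: p=0.4100, H(M|N=β) = 0.9262
Weighted sum = 0.9489 bits.

0.9489 bits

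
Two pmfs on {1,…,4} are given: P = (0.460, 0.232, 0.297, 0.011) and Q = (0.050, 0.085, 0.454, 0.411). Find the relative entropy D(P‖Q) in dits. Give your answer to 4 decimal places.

0.4725 dits

D(P‖Q) = Σ p·log₁₀(p/q).
  0.460·log₁₀(0.460/0.050) = 0.44334
  0.232·log₁₀(0.232/0.085) = 0.10117
  0.297·log₁₀(0.297/0.454) = -0.05474
  0.011·log₁₀(0.011/0.411) = -0.01730
D(P‖Q) = 0.4725 dits.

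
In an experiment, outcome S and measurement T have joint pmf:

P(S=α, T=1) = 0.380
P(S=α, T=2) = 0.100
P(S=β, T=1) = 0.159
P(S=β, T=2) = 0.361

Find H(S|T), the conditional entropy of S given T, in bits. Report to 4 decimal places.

Marginals: p(S) = (0.4800, 0.5200), p(T) = (0.5390, 0.4610).
H(S|T) = Σ p(T) · H(S|T=·).
  T=1: p=0.5390, H(S|T=1) = 0.8751
  T=2: p=0.4610, H(S|T=2) = 0.7545
Weighted sum = 0.8195 bits.

0.8195 bits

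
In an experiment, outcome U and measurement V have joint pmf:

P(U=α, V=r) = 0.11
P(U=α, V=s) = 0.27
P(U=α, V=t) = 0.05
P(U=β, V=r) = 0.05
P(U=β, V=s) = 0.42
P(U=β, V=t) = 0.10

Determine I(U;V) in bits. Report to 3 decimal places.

0.038 bits

Marginals: p(U) = (0.4300, 0.5700), p(V) = (0.1600, 0.6900, 0.1500).
I(U;V) = Σ p(x,y)·log₂[p(x,y)/(p(x)p(y))].
  (α,r): 0.11·log₂(1.5988) = 0.0745
  (α,s): 0.27·log₂(0.9100) = -0.0367
  (α,t): 0.05·log₂(0.7752) = -0.0184
  (β,r): 0.05·log₂(0.5482) = -0.0434
  (β,s): 0.42·log₂(1.0679) = 0.0398
  (β,t): 0.10·log₂(1.1696) = 0.0226
Sum = 0.038 bits.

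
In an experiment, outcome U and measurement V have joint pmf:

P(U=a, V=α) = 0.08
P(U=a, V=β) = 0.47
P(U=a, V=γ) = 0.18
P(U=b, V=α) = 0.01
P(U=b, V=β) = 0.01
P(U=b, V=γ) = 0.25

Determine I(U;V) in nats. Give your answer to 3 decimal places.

0.211 nats

Marginals: p(U) = (0.7300, 0.2700), p(V) = (0.0900, 0.4800, 0.4300).
I(U;V) = H(U) + H(V) − H(U,V).
H(U) = 0.5833, H(V) = 0.9319, H(U,V) = 1.3043.
I(U;V) = 0.5833 + 0.9319 − 1.3043 = 0.211 nats.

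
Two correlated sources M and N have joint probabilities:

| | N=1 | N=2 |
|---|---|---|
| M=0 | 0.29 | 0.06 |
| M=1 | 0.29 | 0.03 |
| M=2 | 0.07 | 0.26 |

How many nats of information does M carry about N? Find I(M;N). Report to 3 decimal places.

Marginals: p(M) = (0.3500, 0.3200, 0.3300), p(N) = (0.6500, 0.3500).
I(M;N) = Σ p(x,y)·ln[p(x,y)/(p(x)p(y))].
  (0,1): 0.29·ln(1.2747) = 0.0704
  (0,2): 0.06·ln(0.4898) = -0.0428
  (1,1): 0.29·ln(1.3942) = 0.0964
  (1,2): 0.03·ln(0.2679) = -0.0395
  (2,1): 0.07·ln(0.3263) = -0.0784
  (2,2): 0.26·ln(2.2511) = 0.2110
Sum = 0.217 nats.

0.217 nats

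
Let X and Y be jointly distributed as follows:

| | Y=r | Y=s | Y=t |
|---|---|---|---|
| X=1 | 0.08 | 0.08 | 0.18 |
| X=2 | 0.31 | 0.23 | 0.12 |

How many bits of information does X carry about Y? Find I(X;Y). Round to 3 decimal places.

0.093 bits

Marginals: p(X) = (0.3400, 0.6600), p(Y) = (0.3900, 0.3100, 0.3000).
I(X;Y) = Σ p(x,y)·log₂[p(x,y)/(p(x)p(y))].
  (1,r): 0.08·log₂(0.6033) = -0.0583
  (1,s): 0.08·log₂(0.7590) = -0.0318
  (1,t): 0.18·log₂(1.7647) = 0.1475
  (2,r): 0.31·log₂(1.2044) = 0.0832
  (2,s): 0.23·log₂(1.1241) = 0.0388
  (2,t): 0.12·log₂(0.6061) = -0.0867
Sum = 0.093 bits.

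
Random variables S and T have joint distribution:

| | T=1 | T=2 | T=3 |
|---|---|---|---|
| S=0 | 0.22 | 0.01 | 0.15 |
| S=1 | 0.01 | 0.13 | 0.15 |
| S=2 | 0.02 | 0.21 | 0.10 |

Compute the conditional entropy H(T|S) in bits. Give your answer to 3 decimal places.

1.159 bits

Chain rule: H(T|S) = H(S,T) − H(S).
Marginals: p(S) = (0.3800, 0.2900, 0.3300), p(T) = (0.2500, 0.3500, 0.4000).
H(S,T) = 2.7351 bits; H(S) = 1.5762 bits.
H(T|S) = 2.7351 − 1.5762 = 1.159 bits.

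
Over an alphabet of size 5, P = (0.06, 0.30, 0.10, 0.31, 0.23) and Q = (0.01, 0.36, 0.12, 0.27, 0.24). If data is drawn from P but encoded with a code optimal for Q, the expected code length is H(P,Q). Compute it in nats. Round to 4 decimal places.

1.5290 nats

H(P,Q) = −Σ p·ln q.
  −0.06·ln(0.01) = 0.27631
  −0.30·ln(0.36) = 0.30650
  −0.10·ln(0.12) = 0.21203
  −0.31·ln(0.27) = 0.40589
  −0.23·ln(0.24) = 0.32824
H(P,Q) = 1.5290 nats.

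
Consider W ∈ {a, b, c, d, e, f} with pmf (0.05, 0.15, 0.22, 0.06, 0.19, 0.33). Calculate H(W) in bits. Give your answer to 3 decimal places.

2.334 bits

H(W) = −Σ p·log₂ p.
  −(0.05)·log₂(0.05) = 0.2161
  −(0.15)·log₂(0.15) = 0.4105
  −(0.22)·log₂(0.22) = 0.4806
  −(0.06)·log₂(0.06) = 0.2435
  −(0.19)·log₂(0.19) = 0.4552
  −(0.33)·log₂(0.33) = 0.5278
Sum: 0.2161 + 0.4105 + 0.4806 + 0.2435 + 0.4552 + 0.5278 = 2.334 bits.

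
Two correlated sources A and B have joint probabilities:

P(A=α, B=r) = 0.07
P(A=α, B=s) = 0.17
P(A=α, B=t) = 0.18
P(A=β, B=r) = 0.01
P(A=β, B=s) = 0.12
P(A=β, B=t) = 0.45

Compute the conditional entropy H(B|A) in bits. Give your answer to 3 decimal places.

Chain rule: H(B|A) = H(A,B) − H(A).
Marginals: p(A) = (0.4200, 0.5800), p(B) = (0.0800, 0.2900, 0.6300).
H(A,B) = 2.1004 bits; H(A) = 0.9815 bits.
H(B|A) = 2.1004 − 0.9815 = 1.119 bits.

1.119 bits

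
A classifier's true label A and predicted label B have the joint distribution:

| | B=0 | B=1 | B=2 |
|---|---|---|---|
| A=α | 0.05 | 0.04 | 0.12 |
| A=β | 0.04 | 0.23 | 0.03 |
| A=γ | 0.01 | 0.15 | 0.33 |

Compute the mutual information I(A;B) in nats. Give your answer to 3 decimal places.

Marginals: p(A) = (0.2100, 0.3000, 0.4900), p(B) = (0.1000, 0.4200, 0.4800).
I(A;B) = H(A) + H(B) − H(A,B).
H(A) = 1.0385, H(B) = 0.9469, H(A,B) = 1.8014.
I(A;B) = 1.0385 + 0.9469 − 1.8014 = 0.184 nats.

0.184 nats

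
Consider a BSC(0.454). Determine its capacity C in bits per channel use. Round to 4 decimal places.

0.0061 bits

Binary symmetric channel: C = 1 − h₂(ε) where h₂ is the binary entropy function.
h₂(0.454) = −0.454·log₂0.454 − 0.546·log₂0.546 = 0.9939.
C = 1 − 0.9939 = 0.0061 bits per channel use.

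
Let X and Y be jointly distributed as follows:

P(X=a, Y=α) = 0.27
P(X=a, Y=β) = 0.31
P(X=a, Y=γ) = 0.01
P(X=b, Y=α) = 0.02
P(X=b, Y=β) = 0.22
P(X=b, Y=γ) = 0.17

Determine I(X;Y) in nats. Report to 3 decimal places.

Marginals: p(X) = (0.5900, 0.4100), p(Y) = (0.2900, 0.5300, 0.1800).
I(X;Y) = H(X) + H(Y) − H(X,Y).
H(X) = 0.6769, H(Y) = 1.0041, H(X,Y) = 1.4752.
I(X;Y) = 0.6769 + 1.0041 − 1.4752 = 0.206 nats.

0.206 nats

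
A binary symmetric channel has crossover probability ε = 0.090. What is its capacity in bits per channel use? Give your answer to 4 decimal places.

Binary symmetric channel: C = 1 − h₂(ε) where h₂ is the binary entropy function.
h₂(0.090) = −0.090·log₂0.090 − 0.910·log₂0.910 = 0.4365.
C = 1 − 0.4365 = 0.5635 bits per channel use.

0.5635 bits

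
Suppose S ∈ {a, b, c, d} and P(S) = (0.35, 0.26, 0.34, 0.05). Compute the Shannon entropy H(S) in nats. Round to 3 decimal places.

H(S) = −Σ p·ln p.
  −(0.35)·ln(0.35) = 0.3674
  −(0.26)·ln(0.26) = 0.3502
  −(0.34)·ln(0.34) = 0.3668
  −(0.05)·ln(0.05) = 0.1498
Sum: 0.3674 + 0.3502 + 0.3668 + 0.1498 = 1.234 nats.

1.234 nats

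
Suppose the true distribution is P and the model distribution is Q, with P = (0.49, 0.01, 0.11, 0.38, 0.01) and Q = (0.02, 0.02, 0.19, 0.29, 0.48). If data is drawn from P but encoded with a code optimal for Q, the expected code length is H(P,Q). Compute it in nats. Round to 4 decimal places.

2.6164 nats

H(P,Q) = −Σ p·ln q.
  −0.49·ln(0.02) = 1.91689
  −0.01·ln(0.02) = 0.03912
  −0.11·ln(0.19) = 0.18268
  −0.38·ln(0.29) = 0.47039
  −0.01·ln(0.48) = 0.00734
H(P,Q) = 2.6164 nats.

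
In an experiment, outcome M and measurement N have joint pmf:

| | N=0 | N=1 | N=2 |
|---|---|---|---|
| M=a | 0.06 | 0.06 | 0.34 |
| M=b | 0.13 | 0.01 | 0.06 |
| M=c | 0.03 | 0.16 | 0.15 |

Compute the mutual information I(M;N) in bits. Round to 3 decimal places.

0.257 bits

Marginals: p(M) = (0.4600, 0.2000, 0.3400), p(N) = (0.2200, 0.2300, 0.5500).
I(M;N) = H(M) + H(N) − H(M,N).
H(M) = 1.5089, H(N) = 1.4426, H(M,N) = 2.6942.
I(M;N) = 1.5089 + 1.4426 − 2.6942 = 0.257 bits.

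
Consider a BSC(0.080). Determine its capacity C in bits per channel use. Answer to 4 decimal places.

Binary symmetric channel: C = 1 − h₂(ε) where h₂ is the binary entropy function.
h₂(0.080) = −0.080·log₂0.080 − 0.920·log₂0.920 = 0.4022.
C = 1 − 0.4022 = 0.5978 bits per channel use.

0.5978 bits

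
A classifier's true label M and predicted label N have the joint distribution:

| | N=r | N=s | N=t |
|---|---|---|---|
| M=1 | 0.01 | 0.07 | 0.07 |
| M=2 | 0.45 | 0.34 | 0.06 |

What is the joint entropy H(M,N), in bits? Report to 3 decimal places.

H(M,N) = −Σ p(x,y)·log₂ p(x,y) over all 6 cells.
  cell (1,r): −0.01·log₂0.01 = 0.0664
  cell (1,s): −0.07·log₂0.07 = 0.2686
  cell (1,t): −0.07·log₂0.07 = 0.2686
  cell (2,r): −0.45·log₂0.45 = 0.5184
  cell (2,s): −0.34·log₂0.34 = 0.5292
  cell (2,t): −0.06·log₂0.06 = 0.2435
Sum = 1.895 bits.

1.895 bits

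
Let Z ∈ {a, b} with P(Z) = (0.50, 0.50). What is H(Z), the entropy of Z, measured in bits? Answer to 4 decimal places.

1.0000 bits

H(Z) = −Σ p·log₂ p.
  −(0.50)·log₂(0.50) = 0.50000
  −(0.50)·log₂(0.50) = 0.50000
Sum: 0.50000 + 0.50000 = 1.0000 bits.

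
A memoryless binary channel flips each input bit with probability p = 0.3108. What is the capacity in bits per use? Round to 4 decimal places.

0.1059 bits

Binary symmetric channel: C = 1 − h₂(ε) where h₂ is the binary entropy function.
h₂(0.3108) = −0.3108·log₂0.3108 − 0.6892·log₂0.6892 = 0.8941.
C = 1 − 0.8941 = 0.1059 bits per channel use.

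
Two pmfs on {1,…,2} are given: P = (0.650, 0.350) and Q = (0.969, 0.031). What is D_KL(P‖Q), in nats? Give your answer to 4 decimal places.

0.5888 nats

D(P‖Q) = Σ p·ln(p/q).
  0.650·ln(0.650/0.969) = -0.25954
  0.350·ln(0.350/0.031) = 0.84838
D(P‖Q) = 0.5888 nats.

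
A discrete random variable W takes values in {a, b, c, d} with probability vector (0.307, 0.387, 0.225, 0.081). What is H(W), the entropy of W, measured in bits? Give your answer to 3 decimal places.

H(W) = −Σ p·log₂ p.
  −(0.307)·log₂(0.307) = 0.5230
  −(0.387)·log₂(0.387) = 0.5300
  −(0.225)·log₂(0.225) = 0.4842
  −(0.081)·log₂(0.081) = 0.2937
Sum: 0.5230 + 0.5300 + 0.4842 + 0.2937 = 1.831 bits.

1.831 bits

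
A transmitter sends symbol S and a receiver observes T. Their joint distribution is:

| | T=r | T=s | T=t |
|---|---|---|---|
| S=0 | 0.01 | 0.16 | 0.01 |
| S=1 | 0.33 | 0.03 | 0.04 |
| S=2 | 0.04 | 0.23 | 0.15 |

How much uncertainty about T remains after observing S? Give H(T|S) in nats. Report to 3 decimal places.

Chain rule: H(T|S) = H(S,T) − H(S).
Marginals: p(S) = (0.1800, 0.4000, 0.4200), p(T) = (0.3800, 0.4200, 0.2000).
H(S,T) = 1.7365 nats; H(S) = 1.0395 nats.
H(T|S) = 1.7365 − 1.0395 = 0.697 nats.

0.697 nats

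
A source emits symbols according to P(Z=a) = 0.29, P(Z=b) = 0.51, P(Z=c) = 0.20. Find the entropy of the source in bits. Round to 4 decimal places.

1.4777 bits

H(Z) = −Σ p·log₂ p.
  −(0.29)·log₂(0.29) = 0.51790
  −(0.51)·log₂(0.51) = 0.49543
  −(0.20)·log₂(0.20) = 0.46439
Sum: 0.51790 + 0.49543 + 0.46439 = 1.4777 bits.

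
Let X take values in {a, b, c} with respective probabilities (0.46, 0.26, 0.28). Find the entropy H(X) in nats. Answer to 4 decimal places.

H(X) = −Σ p·ln p.
  −(0.46)·ln(0.46) = 0.35720
  −(0.26)·ln(0.26) = 0.35024
  −(0.28)·ln(0.28) = 0.35643
Sum: 0.35720 + 0.35024 + 0.35643 = 1.0639 nats.

1.0639 nats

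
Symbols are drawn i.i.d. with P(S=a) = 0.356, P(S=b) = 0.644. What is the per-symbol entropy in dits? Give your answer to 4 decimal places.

H(S) = −Σ p·log₁₀ p.
  −(0.356)·log₁₀(0.356) = 0.15968
  −(0.644)·log₁₀(0.644) = 0.12308
Sum: 0.15968 + 0.12308 = 0.2828 dits.

0.2828 dits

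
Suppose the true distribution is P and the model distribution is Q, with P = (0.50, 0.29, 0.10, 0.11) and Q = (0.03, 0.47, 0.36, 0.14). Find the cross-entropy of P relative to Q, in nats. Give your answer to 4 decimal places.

2.2907 nats

H(P,Q) = −Σ p·ln q.
  −0.50·ln(0.03) = 1.75328
  −0.29·ln(0.47) = 0.21896
  −0.10·ln(0.36) = 0.10217
  −0.11·ln(0.14) = 0.21627
H(P,Q) = 2.2907 nats.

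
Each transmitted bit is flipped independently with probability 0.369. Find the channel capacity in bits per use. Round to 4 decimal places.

Binary symmetric channel: C = 1 − h₂(ε) where h₂ is the binary entropy function.
h₂(0.369) = −0.369·log₂0.369 − 0.631·log₂0.631 = 0.9499.
C = 1 − 0.9499 = 0.0501 bits per channel use.

0.0501 bits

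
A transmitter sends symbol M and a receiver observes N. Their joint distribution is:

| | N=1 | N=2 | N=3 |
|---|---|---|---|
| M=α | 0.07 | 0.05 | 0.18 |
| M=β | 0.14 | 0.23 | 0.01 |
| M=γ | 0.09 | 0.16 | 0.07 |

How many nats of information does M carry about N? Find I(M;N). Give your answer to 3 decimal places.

Marginals: p(M) = (0.3000, 0.3800, 0.3200), p(N) = (0.3000, 0.4400, 0.2600).
I(M;N) = Σ p(x,y)·ln[p(x,y)/(p(x)p(y))].
  (α,1): 0.07·ln(0.7778) = -0.0176
  (α,2): 0.05·ln(0.3788) = -0.0485
  (α,3): 0.18·ln(2.3077) = 0.1505
  (β,1): 0.14·ln(1.2281) = 0.0288
  (β,2): 0.23·ln(1.3756) = 0.0733
  (β,3): 0.01·ln(0.1012) = -0.0229
  (γ,1): 0.09·ln(0.9375) = -0.0058
  (γ,2): 0.16·ln(1.1364) = 0.0205
  (γ,3): 0.07·ln(0.8413) = -0.0121
Sum = 0.166 nats.

0.166 nats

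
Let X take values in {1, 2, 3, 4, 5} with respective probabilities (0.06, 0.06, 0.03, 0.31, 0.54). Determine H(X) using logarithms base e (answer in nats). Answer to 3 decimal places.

1.139 nats

H(X) = −Σ p·ln p.
  −(0.06)·ln(0.06) = 0.1688
  −(0.06)·ln(0.06) = 0.1688
  −(0.03)·ln(0.03) = 0.1052
  −(0.31)·ln(0.31) = 0.3631
  −(0.54)·ln(0.54) = 0.3327
Sum: 0.1688 + 0.1688 + 0.1052 + 0.3631 + 0.3327 = 1.139 nats.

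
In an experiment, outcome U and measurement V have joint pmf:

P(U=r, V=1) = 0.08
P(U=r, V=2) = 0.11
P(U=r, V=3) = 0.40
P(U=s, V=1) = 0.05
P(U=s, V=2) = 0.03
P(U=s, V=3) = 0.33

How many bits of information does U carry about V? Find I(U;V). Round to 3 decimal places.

0.021 bits

Marginals: p(U) = (0.5900, 0.4100), p(V) = (0.1300, 0.1400, 0.7300).
I(U;V) = Σ p(x,y)·log₂[p(x,y)/(p(x)p(y))].
  (r,1): 0.08·log₂(1.0430) = 0.0049
  (r,2): 0.11·log₂(1.3317) = 0.0455
  (r,3): 0.40·log₂(0.9287) = -0.0427
  (s,1): 0.05·log₂(0.9381) = -0.0046
  (s,2): 0.03·log₂(0.5226) = -0.0281
  (s,3): 0.33·log₂(1.1026) = 0.0465
Sum = 0.021 bits.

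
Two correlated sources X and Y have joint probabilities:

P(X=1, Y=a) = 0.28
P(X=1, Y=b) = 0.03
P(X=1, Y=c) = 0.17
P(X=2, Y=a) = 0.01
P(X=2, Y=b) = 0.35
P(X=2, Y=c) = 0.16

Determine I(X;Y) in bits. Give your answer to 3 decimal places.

Marginals: p(X) = (0.4800, 0.5200), p(Y) = (0.2900, 0.3800, 0.3300).
I(X;Y) = Σ p(x,y)·log₂[p(x,y)/(p(x)p(y))].
  (1,a): 0.28·log₂(2.0115) = 0.2823
  (1,b): 0.03·log₂(0.1645) = -0.0781
  (1,c): 0.17·log₂(1.0732) = 0.0173
  (2,a): 0.01·log₂(0.0663) = -0.0391
  (2,b): 0.35·log₂(1.7713) = 0.2887
  (2,c): 0.16·log₂(0.9324) = -0.0162
Sum = 0.455 bits.

0.455 bits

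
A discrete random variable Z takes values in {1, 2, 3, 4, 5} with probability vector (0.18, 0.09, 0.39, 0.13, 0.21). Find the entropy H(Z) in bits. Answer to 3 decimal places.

H(Z) = −Σ p·log₂ p.
  −(0.18)·log₂(0.18) = 0.4453
  −(0.09)·log₂(0.09) = 0.3127
  −(0.39)·log₂(0.39) = 0.5298
  −(0.13)·log₂(0.13) = 0.3826
  −(0.21)·log₂(0.21) = 0.4728
Sum: 0.4453 + 0.3127 + 0.5298 + 0.3826 + 0.4728 = 2.143 bits.

2.143 bits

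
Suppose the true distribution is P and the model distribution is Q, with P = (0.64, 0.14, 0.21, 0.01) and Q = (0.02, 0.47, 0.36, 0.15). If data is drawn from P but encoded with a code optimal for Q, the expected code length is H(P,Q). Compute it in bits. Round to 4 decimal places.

H(P,Q) = −Σ p·log₂ q.
  −0.64·log₂(0.02) = 3.61207
  −0.14·log₂(0.47) = 0.15250
  −0.21·log₂(0.36) = 0.30953
  −0.01·log₂(0.15) = 0.02737
H(P,Q) = 4.1015 bits.

4.1015 bits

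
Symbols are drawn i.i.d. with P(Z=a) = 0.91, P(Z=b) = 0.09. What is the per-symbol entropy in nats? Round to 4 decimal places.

0.3025 nats

H(Z) = −Σ p·ln p.
  −(0.91)·ln(0.91) = 0.08582
  −(0.09)·ln(0.09) = 0.21672
Sum: 0.08582 + 0.21672 = 0.3025 nats.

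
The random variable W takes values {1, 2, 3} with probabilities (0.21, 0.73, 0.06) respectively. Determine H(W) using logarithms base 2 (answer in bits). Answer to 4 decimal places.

H(W) = −Σ p·log₂ p.
  −(0.21)·log₂(0.21) = 0.47282
  −(0.73)·log₂(0.73) = 0.33144
  −(0.06)·log₂(0.06) = 0.24353
Sum: 0.47282 + 0.33144 + 0.24353 = 1.0478 bits.

1.0478 bits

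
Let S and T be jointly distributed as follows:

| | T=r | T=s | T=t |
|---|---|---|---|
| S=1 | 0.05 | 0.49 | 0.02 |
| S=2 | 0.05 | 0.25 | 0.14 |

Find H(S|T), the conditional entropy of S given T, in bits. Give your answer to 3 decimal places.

Chain rule: H(S|T) = H(S,T) − H(T).
Marginals: p(S) = (0.5600, 0.4400), p(T) = (0.1000, 0.7400, 0.1600).
H(S,T) = 1.9465 bits; H(T) = 1.0767 bits.
H(S|T) = 1.9465 − 1.0767 = 0.870 bits.

0.870 bits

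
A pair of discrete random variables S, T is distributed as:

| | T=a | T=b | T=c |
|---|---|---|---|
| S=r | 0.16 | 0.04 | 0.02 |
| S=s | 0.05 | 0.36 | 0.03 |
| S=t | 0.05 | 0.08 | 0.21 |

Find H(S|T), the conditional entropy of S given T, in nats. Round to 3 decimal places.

Chain rule: H(S|T) = H(S,T) − H(T).
Marginals: p(S) = (0.2200, 0.4400, 0.3400), p(T) = (0.2600, 0.4800, 0.2600).
H(S,T) = 1.8026 nats; H(T) = 1.0528 nats.
H(S|T) = 1.8026 − 1.0528 = 0.750 nats.

0.750 nats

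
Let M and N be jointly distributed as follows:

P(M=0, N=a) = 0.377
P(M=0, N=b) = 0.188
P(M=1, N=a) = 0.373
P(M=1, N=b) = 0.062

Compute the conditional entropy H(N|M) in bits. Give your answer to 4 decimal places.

0.7755 bits

Chain rule: H(N|M) = H(M,N) − H(M).
Marginals: p(M) = (0.5650, 0.4350), p(N) = (0.7500, 0.2500).
H(M,N) = 1.7633 bits; H(M) = 0.9878 bits.
H(N|M) = 1.7633 − 0.9878 = 0.7755 bits.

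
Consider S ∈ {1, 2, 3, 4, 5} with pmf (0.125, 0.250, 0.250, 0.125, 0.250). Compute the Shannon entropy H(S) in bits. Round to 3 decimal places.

2.250 bits

H(S) = −Σ p·log₂ p.
  −(0.125)·log₂(0.125) = 0.3750
  −(0.250)·log₂(0.250) = 0.5000
  −(0.250)·log₂(0.250) = 0.5000
  −(0.125)·log₂(0.125) = 0.3750
  −(0.250)·log₂(0.250) = 0.5000
Sum: 0.3750 + 0.5000 + 0.5000 + 0.3750 + 0.5000 = 2.250 bits.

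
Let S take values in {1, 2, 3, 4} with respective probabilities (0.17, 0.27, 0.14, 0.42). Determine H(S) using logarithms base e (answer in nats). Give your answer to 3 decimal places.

1.294 nats

H(S) = −Σ p·ln p.
  −(0.17)·ln(0.17) = 0.3012
  −(0.27)·ln(0.27) = 0.3535
  −(0.14)·ln(0.14) = 0.2753
  −(0.42)·ln(0.42) = 0.3644
Sum: 0.3012 + 0.3535 + 0.2753 + 0.3644 = 1.294 nats.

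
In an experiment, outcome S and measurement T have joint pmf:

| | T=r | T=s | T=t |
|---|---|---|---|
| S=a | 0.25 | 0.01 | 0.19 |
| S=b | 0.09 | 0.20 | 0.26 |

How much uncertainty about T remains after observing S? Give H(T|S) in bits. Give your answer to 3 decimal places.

Chain rule: H(T|S) = H(S,T) − H(S).
Marginals: p(S) = (0.4500, 0.5500), p(T) = (0.3400, 0.2100, 0.4500).
H(S,T) = 2.3040 bits; H(S) = 0.9928 bits.
H(T|S) = 2.3040 − 0.9928 = 1.311 bits.

1.311 bits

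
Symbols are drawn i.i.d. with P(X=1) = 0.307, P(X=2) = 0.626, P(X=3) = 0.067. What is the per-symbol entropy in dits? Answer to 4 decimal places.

0.3634 dits

H(X) = −Σ p·log₁₀ p.
  −(0.307)·log₁₀(0.307) = 0.15745
  −(0.626)·log₁₀(0.626) = 0.12734
  −(0.067)·log₁₀(0.067) = 0.07865
Sum: 0.15745 + 0.12734 + 0.07865 = 0.3634 dits.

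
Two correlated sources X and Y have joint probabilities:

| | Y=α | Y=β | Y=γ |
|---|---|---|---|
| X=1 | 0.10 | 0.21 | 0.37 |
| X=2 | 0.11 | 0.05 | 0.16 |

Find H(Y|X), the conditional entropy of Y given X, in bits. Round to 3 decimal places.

1.421 bits

Chain rule: H(Y|X) = H(X,Y) − H(X).
Marginals: p(X) = (0.6800, 0.3200), p(Y) = (0.2100, 0.2600, 0.5300).
H(X,Y) = 2.3251 bits; H(X) = 0.9044 bits.
H(Y|X) = 2.3251 − 0.9044 = 1.421 bits.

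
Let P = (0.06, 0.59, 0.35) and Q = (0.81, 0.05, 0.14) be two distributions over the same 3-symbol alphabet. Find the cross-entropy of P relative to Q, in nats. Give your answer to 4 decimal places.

H(P,Q) = −Σ p·ln q.
  −0.06·ln(0.81) = 0.01264
  −0.59·ln(0.05) = 1.76748
  −0.35·ln(0.14) = 0.68814
H(P,Q) = 2.4683 nats.

2.4683 nats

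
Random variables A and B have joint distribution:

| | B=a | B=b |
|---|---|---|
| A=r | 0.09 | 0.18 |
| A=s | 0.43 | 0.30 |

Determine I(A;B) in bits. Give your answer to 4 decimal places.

Marginals: p(A) = (0.2700, 0.7300), p(B) = (0.5200, 0.4800).
I(A;B) = H(A) + H(B) − H(A,B).
H(A) = 0.8415, H(B) = 0.9988, H(A,B) = 1.8026.
I(A;B) = 0.8415 + 0.9988 − 1.8026 = 0.0377 bits.

0.0377 bits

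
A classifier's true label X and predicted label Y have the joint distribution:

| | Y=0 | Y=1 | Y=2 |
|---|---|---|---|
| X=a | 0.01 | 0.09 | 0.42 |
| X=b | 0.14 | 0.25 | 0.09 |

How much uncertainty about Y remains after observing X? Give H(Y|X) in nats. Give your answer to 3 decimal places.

Chain rule: H(Y|X) = H(X,Y) − H(X).
Marginals: p(X) = (0.5200, 0.4800), p(Y) = (0.1500, 0.3400, 0.5100).
H(X,Y) = 1.4657 nats; H(X) = 0.6923 nats.
H(Y|X) = 1.4657 − 0.6923 = 0.773 nats.

0.773 nats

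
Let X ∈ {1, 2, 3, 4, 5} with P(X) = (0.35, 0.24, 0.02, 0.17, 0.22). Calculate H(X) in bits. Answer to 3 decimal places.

H(X) = −Σ p·log₂ p.
  −(0.35)·log₂(0.35) = 0.5301
  −(0.24)·log₂(0.24) = 0.4941
  −(0.02)·log₂(0.02) = 0.1129
  −(0.17)·log₂(0.17) = 0.4346
  −(0.22)·log₂(0.22) = 0.4806
Sum: 0.5301 + 0.4941 + 0.1129 + 0.4346 + 0.4806 = 2.052 bits.

2.052 bits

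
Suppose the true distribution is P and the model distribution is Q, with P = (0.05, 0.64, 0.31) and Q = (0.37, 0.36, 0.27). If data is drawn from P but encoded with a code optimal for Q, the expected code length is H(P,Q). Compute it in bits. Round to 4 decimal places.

H(P,Q) = −Σ p·log₂ q.
  −0.05·log₂(0.37) = 0.07172
  −0.64·log₂(0.36) = 0.94332
  −0.31·log₂(0.27) = 0.58558
H(P,Q) = 1.6006 bits.

1.6006 bits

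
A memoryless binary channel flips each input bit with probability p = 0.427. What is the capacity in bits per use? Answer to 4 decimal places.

0.0154 bits

Binary symmetric channel: C = 1 − h₂(ε) where h₂ is the binary entropy function.
h₂(0.427) = −0.427·log₂0.427 − 0.573·log₂0.573 = 0.9846.
C = 1 − 0.9846 = 0.0154 bits per channel use.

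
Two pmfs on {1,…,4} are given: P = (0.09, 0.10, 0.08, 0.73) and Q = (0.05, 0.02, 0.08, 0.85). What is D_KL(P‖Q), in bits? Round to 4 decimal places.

0.1482 bits

D(P‖Q) = Σ p·log₂(p/q).
  0.09·log₂(0.09/0.05) = 0.07632
  0.10·log₂(0.10/0.02) = 0.23219
  0.08·log₂(0.08/0.08) = 0.00000
  0.73·log₂(0.73/0.85) = -0.16028
D(P‖Q) = 0.1482 bits.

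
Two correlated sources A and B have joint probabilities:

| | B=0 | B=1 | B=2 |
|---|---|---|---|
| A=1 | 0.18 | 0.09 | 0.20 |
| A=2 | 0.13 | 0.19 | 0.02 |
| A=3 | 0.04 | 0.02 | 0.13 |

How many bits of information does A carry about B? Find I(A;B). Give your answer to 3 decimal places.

0.223 bits

Marginals: p(A) = (0.4700, 0.3400, 0.1900), p(B) = (0.3500, 0.3000, 0.3500).
I(A;B) = Σ p(x,y)·log₂[p(x,y)/(p(x)p(y))].
  (1,0): 0.18·log₂(1.0942) = 0.0234
  (1,1): 0.09·log₂(0.6383) = -0.0583
  (1,2): 0.20·log₂(1.2158) = 0.0564
  (2,0): 0.13·log₂(1.0924) = 0.0166
  (2,1): 0.19·log₂(1.8627) = 0.1705
  (2,2): 0.02·log₂(0.1681) = -0.0515
  (3,0): 0.04·log₂(0.6015) = -0.0293
  (3,1): 0.02·log₂(0.3509) = -0.0302
  (3,2): 0.13·log₂(1.9549) = 0.1257
Sum = 0.223 bits.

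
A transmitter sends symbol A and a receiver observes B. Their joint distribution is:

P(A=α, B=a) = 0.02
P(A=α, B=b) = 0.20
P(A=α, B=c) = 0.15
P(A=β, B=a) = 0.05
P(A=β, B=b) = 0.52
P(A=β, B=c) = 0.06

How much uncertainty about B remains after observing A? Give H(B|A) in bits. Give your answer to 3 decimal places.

0.987 bits

Marginals: p(A) = (0.3700, 0.6300), p(B) = (0.0700, 0.7200, 0.2100).
H(B|A) = Σ p(A) · H(B|A=·).
  A=α: p=0.3700, H(B|A=α) = 1.2353
  A=β: p=0.6300, H(B|A=β) = 0.8417
Weighted sum = 0.987 bits.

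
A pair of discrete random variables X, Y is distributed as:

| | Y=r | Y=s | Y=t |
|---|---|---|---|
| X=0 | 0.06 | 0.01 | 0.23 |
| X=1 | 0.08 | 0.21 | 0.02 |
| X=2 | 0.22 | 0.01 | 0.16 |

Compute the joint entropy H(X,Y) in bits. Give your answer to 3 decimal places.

H(X,Y) = −Σ p(x,y)·log₂ p(x,y) over all 9 cells.
  cell (0,r): −0.06·log₂0.06 = 0.2435
  cell (0,s): −0.01·log₂0.01 = 0.0664
  cell (0,t): −0.23·log₂0.23 = 0.4877
  cell (1,r): −0.08·log₂0.08 = 0.2915
  cell (1,s): −0.21·log₂0.21 = 0.4728
  cell (1,t): −0.02·log₂0.02 = 0.1129
  cell (2,r): −0.22·log₂0.22 = 0.4806
  cell (2,s): −0.01·log₂0.01 = 0.0664
  cell (2,t): −0.16·log₂0.16 = 0.4230
Sum = 2.645 bits.

2.645 bits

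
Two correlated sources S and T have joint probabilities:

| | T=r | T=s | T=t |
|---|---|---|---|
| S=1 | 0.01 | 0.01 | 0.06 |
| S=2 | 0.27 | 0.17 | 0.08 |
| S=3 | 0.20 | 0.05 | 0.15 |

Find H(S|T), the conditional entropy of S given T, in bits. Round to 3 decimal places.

Chain rule: H(S|T) = H(S,T) − H(T).
Marginals: p(S) = (0.0800, 0.5200, 0.4000), p(T) = (0.4800, 0.2300, 0.2900).
H(S,T) = 2.7036 bits; H(T) = 1.5138 bits.
H(S|T) = 2.7036 − 1.5138 = 1.190 bits.

1.190 bits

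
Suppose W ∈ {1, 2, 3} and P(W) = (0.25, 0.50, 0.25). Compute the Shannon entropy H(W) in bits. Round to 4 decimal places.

1.5000 bits

H(W) = −Σ p·log₂ p.
  −(0.25)·log₂(0.25) = 0.50000
  −(0.50)·log₂(0.50) = 0.50000
  −(0.25)·log₂(0.25) = 0.50000
Sum: 0.50000 + 0.50000 + 0.50000 = 1.5000 bits.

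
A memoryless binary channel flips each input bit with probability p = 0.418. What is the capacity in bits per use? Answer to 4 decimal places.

0.0195 bits

Binary symmetric channel: C = 1 − h₂(ε) where h₂ is the binary entropy function.
h₂(0.418) = −0.418·log₂0.418 − 0.582·log₂0.582 = 0.9805.
C = 1 − 0.9805 = 0.0195 bits per channel use.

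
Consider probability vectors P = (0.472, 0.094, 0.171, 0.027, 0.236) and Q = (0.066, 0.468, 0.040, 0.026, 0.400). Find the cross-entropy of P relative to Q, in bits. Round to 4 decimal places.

H(P,Q) = −Σ p·log₂ q.
  −0.472·log₂(0.066) = 1.85090
  −0.094·log₂(0.468) = 0.10297
  −0.171·log₂(0.040) = 0.79410
  −0.027·log₂(0.026) = 0.14216
  −0.236·log₂(0.400) = 0.31198
H(P,Q) = 3.2021 bits.

3.2021 bits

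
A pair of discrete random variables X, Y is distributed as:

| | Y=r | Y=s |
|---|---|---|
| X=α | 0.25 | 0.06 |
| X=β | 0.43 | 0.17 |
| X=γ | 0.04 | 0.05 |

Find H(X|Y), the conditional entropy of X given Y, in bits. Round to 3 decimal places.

Chain rule: H(X|Y) = H(X,Y) − H(Y).
Marginals: p(X) = (0.3100, 0.6000, 0.0900), p(Y) = (0.7200, 0.2800).
H(X,Y) = 2.1035 bits; H(Y) = 0.8555 bits.
H(X|Y) = 2.1035 − 0.8555 = 1.248 bits.

1.248 bits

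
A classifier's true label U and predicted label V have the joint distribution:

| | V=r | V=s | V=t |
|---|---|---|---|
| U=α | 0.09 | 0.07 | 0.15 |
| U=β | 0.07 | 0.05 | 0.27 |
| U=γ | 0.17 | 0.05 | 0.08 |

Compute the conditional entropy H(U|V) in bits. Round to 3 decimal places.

1.466 bits

Chain rule: H(U|V) = H(U,V) − H(V).
Marginals: p(U) = (0.3100, 0.3900, 0.3000), p(V) = (0.3300, 0.1700, 0.5000).
H(U,V) = 2.9286 bits; H(V) = 1.4624 bits.
H(U|V) = 2.9286 − 1.4624 = 1.466 bits.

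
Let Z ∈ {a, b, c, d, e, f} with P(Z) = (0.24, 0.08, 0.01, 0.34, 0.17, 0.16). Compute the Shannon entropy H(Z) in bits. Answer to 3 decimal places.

H(Z) = −Σ p·log₂ p.
  −(0.24)·log₂(0.24) = 0.4941
  −(0.08)·log₂(0.08) = 0.2915
  −(0.01)·log₂(0.01) = 0.0664
  −(0.34)·log₂(0.34) = 0.5292
  −(0.17)·log₂(0.17) = 0.4346
  −(0.16)·log₂(0.16) = 0.4230
Sum: 0.4941 + 0.2915 + 0.0664 + 0.5292 + 0.4346 + 0.4230 = 2.239 bits.

2.239 bits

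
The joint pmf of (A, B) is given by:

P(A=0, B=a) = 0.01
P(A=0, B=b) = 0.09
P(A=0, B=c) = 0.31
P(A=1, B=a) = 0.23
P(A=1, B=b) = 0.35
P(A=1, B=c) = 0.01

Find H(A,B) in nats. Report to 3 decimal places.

1.377 nats

H(A,B) = −Σ p(x,y)·ln p(x,y) over all 6 cells.
  cell (0,a): −0.01·ln0.01 = 0.0461
  cell (0,b): −0.09·ln0.09 = 0.2167
  cell (0,c): −0.31·ln0.31 = 0.3631
  cell (1,a): −0.23·ln0.23 = 0.3380
  cell (1,b): −0.35·ln0.35 = 0.3674
  cell (1,c): −0.01·ln0.01 = 0.0461
Sum = 1.377 nats.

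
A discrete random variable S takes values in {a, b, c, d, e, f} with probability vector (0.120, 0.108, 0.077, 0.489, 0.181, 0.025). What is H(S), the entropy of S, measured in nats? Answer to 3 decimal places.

1.444 nats

H(S) = −Σ p·ln p.
  −(0.120)·ln(0.120) = 0.2544
  −(0.108)·ln(0.108) = 0.2404
  −(0.077)·ln(0.077) = 0.1974
  −(0.489)·ln(0.489) = 0.3498
  −(0.181)·ln(0.181) = 0.3094
  −(0.025)·ln(0.025) = 0.0922
Sum: 0.2544 + 0.2404 + 0.1974 + 0.3498 + 0.3094 + 0.0922 = 1.444 nats.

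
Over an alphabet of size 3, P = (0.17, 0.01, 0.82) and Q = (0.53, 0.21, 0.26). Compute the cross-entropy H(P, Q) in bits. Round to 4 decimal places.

1.7718 bits

H(P,Q) = −Σ p·log₂ q.
  −0.17·log₂(0.53) = 0.15571
  −0.01·log₂(0.21) = 0.02252
  −0.82·log₂(0.26) = 1.59360
H(P,Q) = 1.7718 bits.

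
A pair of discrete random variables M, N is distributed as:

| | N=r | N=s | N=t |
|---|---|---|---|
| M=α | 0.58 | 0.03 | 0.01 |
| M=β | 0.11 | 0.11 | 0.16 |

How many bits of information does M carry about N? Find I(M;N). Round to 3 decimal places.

0.362 bits

Marginals: p(M) = (0.6200, 0.3800), p(N) = (0.6900, 0.1400, 0.1700).
I(M;N) = Σ p(x,y)·log₂[p(x,y)/(p(x)p(y))].
  (α,r): 0.58·log₂(1.3558) = 0.2547
  (α,s): 0.03·log₂(0.3456) = -0.0460
  (α,t): 0.01·log₂(0.0949) = -0.0340
  (β,r): 0.11·log₂(0.4195) = -0.1378
  (β,s): 0.11·log₂(2.0677) = 0.1153
  (β,t): 0.16·log₂(2.4768) = 0.2094
Sum = 0.362 bits.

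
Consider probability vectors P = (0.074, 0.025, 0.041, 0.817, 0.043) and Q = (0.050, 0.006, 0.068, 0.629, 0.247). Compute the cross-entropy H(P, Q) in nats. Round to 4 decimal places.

H(P,Q) = −Σ p·ln q.
  −0.074·ln(0.050) = 0.22168
  −0.025·ln(0.006) = 0.12790
  −0.041·ln(0.068) = 0.11022
  −0.817·ln(0.629) = 0.37878
  −0.043·ln(0.247) = 0.06013
H(P,Q) = 0.8987 nats.

0.8987 nats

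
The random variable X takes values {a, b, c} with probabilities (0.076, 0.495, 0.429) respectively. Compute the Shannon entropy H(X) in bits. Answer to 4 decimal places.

1.3085 bits

H(X) = −Σ p·log₂ p.
  −(0.076)·log₂(0.076) = 0.28256
  −(0.495)·log₂(0.495) = 0.50218
  −(0.429)·log₂(0.429) = 0.52379
Sum: 0.28256 + 0.50218 + 0.52379 = 1.3085 bits.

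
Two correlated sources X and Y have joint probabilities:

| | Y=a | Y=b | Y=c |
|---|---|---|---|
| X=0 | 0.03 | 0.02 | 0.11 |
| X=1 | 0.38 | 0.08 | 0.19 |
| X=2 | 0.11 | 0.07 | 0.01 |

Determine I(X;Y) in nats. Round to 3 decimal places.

0.107 nats

Marginals: p(X) = (0.1600, 0.6500, 0.1900), p(Y) = (0.5200, 0.1700, 0.3100).
I(X;Y) = Σ p(x,y)·ln[p(x,y)/(p(x)p(y))].
  (0,a): 0.03·ln(0.3606) = -0.0306
  (0,b): 0.02·ln(0.7353) = -0.0061
  (0,c): 0.11·ln(2.2177) = 0.0876
  (1,a): 0.38·ln(1.1243) = 0.0445
  (1,b): 0.08·ln(0.7240) = -0.0258
  (1,c): 0.19·ln(0.9429) = -0.0112
  (2,a): 0.11·ln(1.1134) = 0.0118
  (2,b): 0.07·ln(2.1672) = 0.0541
  (2,c): 0.01·ln(0.1698) = -0.0177
Sum = 0.107 nats.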